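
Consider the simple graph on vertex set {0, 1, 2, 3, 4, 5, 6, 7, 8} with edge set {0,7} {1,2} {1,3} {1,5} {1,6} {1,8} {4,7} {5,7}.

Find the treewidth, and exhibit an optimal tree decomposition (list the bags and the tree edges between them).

Each bag holds 2 vertices, so the decomposition has width 1, which upper-bounds the treewidth. Since G has at least one edge (e.g. 5–1), it is not an edgeless graph, so tw(G) ≥ 1. Combining the bounds, tw(G) = 1.

Treewidth 1.
Bags: B1 = {1, 5}  B2 = {5, 7}  B3 = {1, 8}  B4 = {4, 7}  B5 = {0, 7}  B6 = {1, 2}  B7 = {1, 3}  B8 = {1, 6}
Tree: B1–B2, B1–B3, B2–B4, B2–B5, B1–B6, B3–B7, B7–B8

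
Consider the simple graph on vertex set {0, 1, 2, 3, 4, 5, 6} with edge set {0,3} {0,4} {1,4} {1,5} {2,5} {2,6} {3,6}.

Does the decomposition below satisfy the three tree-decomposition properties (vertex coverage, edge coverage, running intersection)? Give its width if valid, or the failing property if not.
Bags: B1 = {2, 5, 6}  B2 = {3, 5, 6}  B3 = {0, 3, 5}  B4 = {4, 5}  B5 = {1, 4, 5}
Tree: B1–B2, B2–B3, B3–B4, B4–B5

No — edge (0,4) lies in no bag.

A tree decomposition must satisfy three properties: every vertex lies in some bag; for every edge, both endpoints lie together in some bag; and for every vertex, the bags containing it form a connected subtree. Here edge (0,4) lies in no bag, so the decomposition is invalid.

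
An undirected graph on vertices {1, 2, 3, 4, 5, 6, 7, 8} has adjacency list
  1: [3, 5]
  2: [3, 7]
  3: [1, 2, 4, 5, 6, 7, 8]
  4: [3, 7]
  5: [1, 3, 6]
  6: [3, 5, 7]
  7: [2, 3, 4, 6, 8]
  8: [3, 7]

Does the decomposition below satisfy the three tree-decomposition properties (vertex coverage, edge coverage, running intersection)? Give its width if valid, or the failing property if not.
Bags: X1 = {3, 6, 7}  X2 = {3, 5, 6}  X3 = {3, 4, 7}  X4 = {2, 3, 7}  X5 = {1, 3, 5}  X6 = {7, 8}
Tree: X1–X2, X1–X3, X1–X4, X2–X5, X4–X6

No — edge (3,8) lies in no bag.

A tree decomposition must satisfy three properties: every vertex lies in some bag; for every edge, both endpoints lie together in some bag; and for every vertex, the bags containing it form a connected subtree. Here edge (3,8) lies in no bag, so the decomposition is invalid.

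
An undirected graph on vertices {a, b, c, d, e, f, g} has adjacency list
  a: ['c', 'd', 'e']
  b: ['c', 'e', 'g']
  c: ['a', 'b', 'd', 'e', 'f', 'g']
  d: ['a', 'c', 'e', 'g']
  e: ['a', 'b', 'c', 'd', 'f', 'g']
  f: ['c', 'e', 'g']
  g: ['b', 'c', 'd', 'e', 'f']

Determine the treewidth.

A width-3 tree decomposition is:
Bags: B1 = {b, c, e, g}  B2 = {c, d, e, g}  B3 = {a, c, d, e}  B4 = {c, e, f, g}
Tree: B1–B2, B2–B3, B2–B4
The largest bag has 4 vertices, giving width 3; this decomposition certifies tw(G) ≤ 3. For the lower bound, the 4 vertices {c, d, e, g} are pairwise adjacent, and any tree decomposition puts a clique entirely inside one bag — forcing width ≥ 3. The upper and lower bounds meet at 3, so that is the treewidth.

3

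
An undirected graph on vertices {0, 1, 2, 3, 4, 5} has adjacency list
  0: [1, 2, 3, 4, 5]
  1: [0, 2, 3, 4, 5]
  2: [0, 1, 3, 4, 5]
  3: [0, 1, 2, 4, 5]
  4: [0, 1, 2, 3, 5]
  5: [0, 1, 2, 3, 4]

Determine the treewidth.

5

A width-5 tree decomposition is:
Bags: B1 = {0, 1, 2, 3, 4, 5}
Tree: (single bag)
A single bag containing all 6 vertices is trivially a valid decomposition of width 5. On the other hand G contains the 6-clique {0, 1, 2, 3, 4, 5}. A clique must lie in a single bag of any decomposition, so no decomposition can have width below 5. Hence tw(G) = 5 exactly.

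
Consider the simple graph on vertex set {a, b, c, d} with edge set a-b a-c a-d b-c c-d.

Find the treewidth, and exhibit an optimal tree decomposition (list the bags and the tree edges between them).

Every bag has size at most 3, so the width is 3 − 1 = 2 and tw(G) ≤ 2. Conversely, {a, c, d} is a clique of size 3, and the vertices of any clique must share a bag in every tree decomposition; so some bag has ≥ 3 vertices and tw(G) ≥ 2. Therefore the treewidth is 2.

Treewidth 2.
One optimal decomposition is:
Bags: B1 = {a, b, c}  B2 = {a, c, d}
Tree: B1–B2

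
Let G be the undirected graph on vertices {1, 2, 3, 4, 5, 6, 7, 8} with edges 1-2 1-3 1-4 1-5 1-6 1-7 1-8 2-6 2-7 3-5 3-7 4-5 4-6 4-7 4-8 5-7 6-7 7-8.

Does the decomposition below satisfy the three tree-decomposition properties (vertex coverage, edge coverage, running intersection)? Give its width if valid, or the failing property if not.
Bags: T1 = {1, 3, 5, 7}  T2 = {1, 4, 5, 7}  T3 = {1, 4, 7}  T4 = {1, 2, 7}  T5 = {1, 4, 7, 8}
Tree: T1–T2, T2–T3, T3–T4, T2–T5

No — vertex 6 appears in no bag.

A tree decomposition must satisfy three properties: every vertex lies in some bag; for every edge, both endpoints lie together in some bag; and for every vertex, the bags containing it form a connected subtree. Here vertex 6 appears in no bag, so the decomposition is invalid.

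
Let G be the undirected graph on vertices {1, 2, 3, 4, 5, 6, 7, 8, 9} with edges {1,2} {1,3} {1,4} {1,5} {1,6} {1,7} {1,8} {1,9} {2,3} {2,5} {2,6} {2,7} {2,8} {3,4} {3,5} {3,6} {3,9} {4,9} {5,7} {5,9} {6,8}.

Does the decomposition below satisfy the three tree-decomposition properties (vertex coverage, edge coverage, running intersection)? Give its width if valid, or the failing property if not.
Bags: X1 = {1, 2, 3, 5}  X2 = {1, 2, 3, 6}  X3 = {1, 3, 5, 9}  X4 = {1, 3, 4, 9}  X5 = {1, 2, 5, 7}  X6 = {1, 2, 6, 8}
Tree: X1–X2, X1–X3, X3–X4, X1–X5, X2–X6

Yes; width 3.

Checking the three conditions: (i) the bags cover all of {1, 2, 3, 4, 5, 6, 7, 8, 9}; (ii) for each edge, some bag contains both endpoints; (iii) the bags containing any fixed vertex form a subtree. All hold, so the decomposition is valid with width 4 − 1 = 3.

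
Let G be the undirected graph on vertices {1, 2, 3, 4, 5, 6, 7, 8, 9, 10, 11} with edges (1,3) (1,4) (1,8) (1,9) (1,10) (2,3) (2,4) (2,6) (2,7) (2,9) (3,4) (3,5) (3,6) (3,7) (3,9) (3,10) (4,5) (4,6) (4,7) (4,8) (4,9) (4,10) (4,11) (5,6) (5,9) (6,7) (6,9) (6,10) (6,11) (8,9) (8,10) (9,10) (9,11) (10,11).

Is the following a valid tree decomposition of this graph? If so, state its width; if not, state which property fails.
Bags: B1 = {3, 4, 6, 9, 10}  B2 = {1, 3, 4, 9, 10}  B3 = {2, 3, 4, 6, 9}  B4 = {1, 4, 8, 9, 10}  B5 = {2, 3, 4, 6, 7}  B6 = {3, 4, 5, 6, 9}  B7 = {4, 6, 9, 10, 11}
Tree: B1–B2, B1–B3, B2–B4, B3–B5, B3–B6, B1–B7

Yes; width 4.

Vertex coverage: the bags together contain {1, 2, 3, 4, 5, 6, 7, 8, 9, 10, 11}, the full vertex set. Edge coverage: each edge of G has both endpoints in at least one bag. Running intersection: for every vertex, the bags containing it form a connected subtree. All three properties hold, so this is a valid tree decomposition of width max|bag| − 1 = 4, and hence tw(G) ≤ 4.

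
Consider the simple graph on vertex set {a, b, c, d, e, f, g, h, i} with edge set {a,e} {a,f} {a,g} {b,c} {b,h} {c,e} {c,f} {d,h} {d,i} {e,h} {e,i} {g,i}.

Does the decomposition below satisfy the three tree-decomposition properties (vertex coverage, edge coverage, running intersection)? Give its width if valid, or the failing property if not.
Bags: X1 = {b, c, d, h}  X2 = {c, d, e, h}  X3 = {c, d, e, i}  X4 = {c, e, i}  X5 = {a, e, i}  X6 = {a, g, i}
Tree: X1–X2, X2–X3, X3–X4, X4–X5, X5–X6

No — vertex f appears in no bag.

A tree decomposition must satisfy three properties: every vertex lies in some bag; for every edge, both endpoints lie together in some bag; and for every vertex, the bags containing it form a connected subtree. Here vertex f appears in no bag, so the decomposition is invalid.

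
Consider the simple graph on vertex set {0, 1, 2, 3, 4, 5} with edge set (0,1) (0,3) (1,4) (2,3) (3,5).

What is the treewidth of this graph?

A width-1 tree decomposition is:
Bags: B1 = {0, 1}  B2 = {0, 3}  B3 = {3, 5}  B4 = {2, 3}  B5 = {1, 4}
Tree: B1–B2, B2–B3, B3–B4, B1–B5
Every bag has size at most 2, so the width is 2 − 1 = 1 and tw(G) ≤ 1. Any graph with an edge has treewidth ≥ 1, and G has the edge 1–0. Therefore the treewidth is 1.

1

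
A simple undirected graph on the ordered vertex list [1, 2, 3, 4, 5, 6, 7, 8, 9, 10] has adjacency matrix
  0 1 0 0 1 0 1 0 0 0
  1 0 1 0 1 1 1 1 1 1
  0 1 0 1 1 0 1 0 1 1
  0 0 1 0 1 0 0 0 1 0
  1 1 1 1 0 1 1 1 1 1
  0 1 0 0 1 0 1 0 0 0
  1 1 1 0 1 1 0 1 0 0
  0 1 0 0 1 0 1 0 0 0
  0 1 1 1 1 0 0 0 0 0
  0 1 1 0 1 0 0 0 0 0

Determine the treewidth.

A width-3 tree decomposition is:
Bags: B1 = {2, 3, 5, 7}  B2 = {2, 3, 5, 9}  B3 = {3, 4, 5, 9}  B4 = {2, 5, 6, 7}  B5 = {2, 5, 7, 8}  B6 = {2, 3, 5, 10}  B7 = {1, 2, 5, 7}
Tree: B1–B2, B2–B3, B1–B4, B1–B5, B2–B6, B1–B7
Each bag holds 4 vertices, so the decomposition has width 3, which upper-bounds the treewidth. On the other hand G contains the 4-clique {2, 3, 5, 9}. A clique must lie in a single bag of any decomposition, so no decomposition can have width below 3. The upper and lower bounds meet at 3, so that is the treewidth.

3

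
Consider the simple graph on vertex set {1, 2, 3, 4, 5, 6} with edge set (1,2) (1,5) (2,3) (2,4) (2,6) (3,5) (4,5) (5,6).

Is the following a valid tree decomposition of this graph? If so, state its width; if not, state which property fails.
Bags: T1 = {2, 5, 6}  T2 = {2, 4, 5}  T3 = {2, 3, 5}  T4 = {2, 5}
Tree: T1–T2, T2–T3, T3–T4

No — vertex 1 appears in no bag.

A tree decomposition must satisfy three properties: every vertex lies in some bag; for every edge, both endpoints lie together in some bag; and for every vertex, the bags containing it form a connected subtree. Here vertex 1 appears in no bag, so the decomposition is invalid.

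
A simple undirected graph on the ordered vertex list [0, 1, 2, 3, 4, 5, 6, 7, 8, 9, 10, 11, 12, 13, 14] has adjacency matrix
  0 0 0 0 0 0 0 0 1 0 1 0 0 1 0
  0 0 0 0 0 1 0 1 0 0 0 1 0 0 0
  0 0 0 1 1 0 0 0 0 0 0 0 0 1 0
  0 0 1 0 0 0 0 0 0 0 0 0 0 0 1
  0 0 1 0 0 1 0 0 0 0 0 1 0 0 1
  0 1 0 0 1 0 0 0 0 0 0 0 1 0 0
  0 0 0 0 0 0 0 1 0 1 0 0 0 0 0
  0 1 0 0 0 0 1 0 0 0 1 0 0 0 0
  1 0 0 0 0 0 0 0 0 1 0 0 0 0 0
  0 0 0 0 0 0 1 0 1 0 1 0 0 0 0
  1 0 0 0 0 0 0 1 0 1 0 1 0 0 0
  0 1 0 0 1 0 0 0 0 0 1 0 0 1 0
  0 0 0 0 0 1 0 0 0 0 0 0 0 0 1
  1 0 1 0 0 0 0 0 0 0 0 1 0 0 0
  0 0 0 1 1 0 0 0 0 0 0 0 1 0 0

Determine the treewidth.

3

A width-3 tree decomposition is:
Bags: B1 = {2, 3, 12, 14}  B2 = {2, 4, 12, 14}  B3 = {2, 4, 5, 12}  B4 = {2, 4, 5, 13}  B5 = {4, 5, 11, 13}  B6 = {1, 5, 11, 13}  B7 = {0, 1, 11, 13}  B8 = {0, 1, 10, 11}  B9 = {0, 1, 7, 10}  B10 = {0, 7, 8, 10}  B11 = {7, 8, 9, 10}  B12 = {6, 7, 8, 9}
Tree: B1–B2, B2–B3, B3–B4, B4–B5, B5–B6, B6–B7, B7–B8, B8–B9, B9–B10, B10–B11, B11–B12
Every bag has size at most 4, so the width is 4 − 1 = 3 and tw(G) ≤ 3. For the lower bound: the 4 vertex sets {3,12,14}, {2}, {4}, {1,5,11,13} are disjoint, each induces a connected subgraph, and every pair is joined by at least one edge of G. Contracting each set to a single vertex therefore yields K_{4} as a minor, and since treewidth is minor-monotone, tw(G) ≥ tw(K_{4}) = 3. Therefore the treewidth is 3.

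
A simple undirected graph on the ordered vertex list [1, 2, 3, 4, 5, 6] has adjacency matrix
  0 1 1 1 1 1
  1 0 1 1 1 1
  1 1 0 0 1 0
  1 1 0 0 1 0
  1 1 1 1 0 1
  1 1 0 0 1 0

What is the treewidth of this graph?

A width-3 tree decomposition is:
Bags: B1 = {1, 2, 5, 6}  B2 = {1, 2, 4, 5}  B3 = {1, 2, 3, 5}
Tree: B1–B2, B2–B3
The largest bag has 4 vertices, giving width 3; this decomposition certifies tw(G) ≤ 3. For the lower bound, the 4 vertices {1, 2, 3, 5} are pairwise adjacent, and any tree decomposition puts a clique entirely inside one bag — forcing width ≥ 3. Therefore the treewidth is 3.

3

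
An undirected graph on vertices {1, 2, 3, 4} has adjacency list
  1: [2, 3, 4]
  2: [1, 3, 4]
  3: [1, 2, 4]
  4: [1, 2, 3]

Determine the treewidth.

A width-3 tree decomposition is:
Bags: B1 = {1, 2, 3, 4}
Tree: (single bag)
A single bag containing all 4 vertices is trivially a valid decomposition of width 3. On the other hand G contains the 4-clique {1, 2, 3, 4}. A clique must lie in a single bag of any decomposition, so no decomposition can have width below 3. The upper and lower bounds meet at 3, so that is the treewidth.

3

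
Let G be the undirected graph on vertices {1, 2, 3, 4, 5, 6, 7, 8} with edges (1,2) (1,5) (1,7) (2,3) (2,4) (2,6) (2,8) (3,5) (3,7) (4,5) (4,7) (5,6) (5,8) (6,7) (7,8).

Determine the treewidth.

3

A width-3 tree decomposition is:
Bags: B1 = {2, 3, 5, 7}  B2 = {2, 5, 6, 7}  B3 = {1, 2, 5, 7}  B4 = {2, 4, 5, 7}  B5 = {2, 5, 7, 8}
Tree: B1–B2, B2–B3, B3–B4, B4–B5
The largest bag has 4 vertices, giving width 3; this decomposition certifies tw(G) ≤ 3. For the lower bound: the 4 vertex sets {2,3}, {6,7}, {5}, {1} are disjoint, each induces a connected subgraph, and every pair is joined by at least one edge of G. Contracting each set to a single vertex therefore yields K_{4} as a minor, and since treewidth is minor-monotone, tw(G) ≥ tw(K_{4}) = 3. Hence tw(G) = 3 exactly.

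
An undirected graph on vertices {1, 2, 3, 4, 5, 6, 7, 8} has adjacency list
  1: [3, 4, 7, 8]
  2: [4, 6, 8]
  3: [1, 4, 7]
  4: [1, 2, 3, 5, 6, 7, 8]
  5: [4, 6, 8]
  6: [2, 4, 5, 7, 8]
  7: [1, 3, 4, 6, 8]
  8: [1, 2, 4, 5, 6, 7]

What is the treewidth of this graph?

3

A width-3 tree decomposition is:
Bags: B1 = {2, 4, 6, 8}  B2 = {4, 5, 6, 8}  B3 = {4, 6, 7, 8}  B4 = {1, 4, 7, 8}  B5 = {1, 3, 4, 7}
Tree: B1–B2, B1–B3, B3–B4, B4–B5
Every bag has size at most 4, so the width is 4 − 1 = 3 and tw(G) ≤ 3. For the lower bound, the 4 vertices {1, 4, 7, 8} are pairwise adjacent, and any tree decomposition puts a clique entirely inside one bag — forcing width ≥ 3. The upper and lower bounds meet at 3, so that is the treewidth.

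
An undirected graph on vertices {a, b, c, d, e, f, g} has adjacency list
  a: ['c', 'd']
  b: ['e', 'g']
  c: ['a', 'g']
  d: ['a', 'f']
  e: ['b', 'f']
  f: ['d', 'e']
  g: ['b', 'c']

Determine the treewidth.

A width-2 tree decomposition is:
Bags: B1 = {a, c, g}  B2 = {a, b, g}  B3 = {a, b, e}  B4 = {a, e, f}  B5 = {a, d, f}
Tree: B1–B2, B2–B3, B3–B4, B4–B5
Each bag holds 3 vertices, so the decomposition has width 2, which upper-bounds the treewidth. For the lower bound, G contains the cycle a–c–g–b–e–f–d–a, so G is not a forest; only forests have treewidth ≤ 1, hence tw(G) ≥ 2. The upper and lower bounds meet at 2, so that is the treewidth.

2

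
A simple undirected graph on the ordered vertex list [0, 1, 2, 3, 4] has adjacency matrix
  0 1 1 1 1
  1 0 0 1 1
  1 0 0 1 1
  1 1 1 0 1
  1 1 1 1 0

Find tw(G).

3

A width-3 tree decomposition is:
Bags: B1 = {0, 1, 3, 4}  B2 = {0, 2, 3, 4}
Tree: B1–B2
The largest bag has 4 vertices, giving width 3; this decomposition certifies tw(G) ≤ 3. Conversely, {0, 1, 3, 4} is a clique of size 4, and the vertices of any clique must share a bag in every tree decomposition; so some bag has ≥ 4 vertices and tw(G) ≥ 3. The upper and lower bounds meet at 3, so that is the treewidth.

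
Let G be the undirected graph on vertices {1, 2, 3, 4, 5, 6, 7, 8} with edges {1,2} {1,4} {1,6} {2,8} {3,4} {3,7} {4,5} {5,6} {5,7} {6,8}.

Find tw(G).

2

A width-2 tree decomposition is:
Bags: B1 = {1, 2, 8}  B2 = {1, 6, 8}  B3 = {1, 4, 6}  B4 = {4, 5, 6}  B5 = {3, 4, 5}  B6 = {3, 5, 7}
Tree: B1–B2, B2–B3, B3–B4, B4–B5, B5–B6
The largest bag has 3 vertices, giving width 2; this decomposition certifies tw(G) ≤ 2. Since 2–8–6–1–2 is a cycle in G, G is not acyclic. Forests are exactly the graphs of treewidth ≤ 1, so tw(G) ≥ 2. Hence tw(G) = 2 exactly.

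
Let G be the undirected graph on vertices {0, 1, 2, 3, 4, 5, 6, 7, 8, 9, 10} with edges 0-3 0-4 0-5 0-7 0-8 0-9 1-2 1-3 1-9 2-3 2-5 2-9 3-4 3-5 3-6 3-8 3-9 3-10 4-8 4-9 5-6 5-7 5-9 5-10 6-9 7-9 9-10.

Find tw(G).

A width-3 tree decomposition is:
Bags: B1 = {3, 5, 6, 9}  B2 = {0, 3, 5, 9}  B3 = {3, 5, 9, 10}  B4 = {2, 3, 5, 9}  B5 = {0, 3, 4, 9}  B6 = {0, 3, 4, 8}  B7 = {1, 2, 3, 9}  B8 = {0, 5, 7, 9}
Tree: B1–B2, B1–B3, B2–B4, B2–B5, B5–B6, B4–B7, B2–B8
Each bag holds 4 vertices, so the decomposition has width 3, which upper-bounds the treewidth. For the lower bound, the 4 vertices {0, 3, 4, 8} are pairwise adjacent, and any tree decomposition puts a clique entirely inside one bag — forcing width ≥ 3. Hence tw(G) = 3 exactly.

3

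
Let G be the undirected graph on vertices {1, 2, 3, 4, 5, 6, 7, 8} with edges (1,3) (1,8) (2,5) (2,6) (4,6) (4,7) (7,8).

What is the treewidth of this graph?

1

A width-1 tree decomposition is:
Bags: B1 = {1, 3}  B2 = {1, 8}  B3 = {7, 8}  B4 = {4, 7}  B5 = {4, 6}  B6 = {2, 6}  B7 = {2, 5}
Tree: B1–B2, B2–B3, B3–B4, B4–B5, B5–B6, B6–B7
The largest bag has 2 vertices, giving width 1; this decomposition certifies tw(G) ≤ 1. Any graph with an edge has treewidth ≥ 1, and G has the edge 3–1. Combining the bounds, tw(G) = 1.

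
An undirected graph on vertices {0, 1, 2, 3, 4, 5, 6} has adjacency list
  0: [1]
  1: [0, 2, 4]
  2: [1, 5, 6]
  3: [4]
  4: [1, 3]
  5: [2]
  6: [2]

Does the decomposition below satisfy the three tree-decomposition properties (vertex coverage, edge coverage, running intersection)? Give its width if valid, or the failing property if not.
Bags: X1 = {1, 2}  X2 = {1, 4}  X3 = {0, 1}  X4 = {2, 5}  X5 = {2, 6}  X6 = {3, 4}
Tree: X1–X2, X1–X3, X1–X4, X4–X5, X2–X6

Vertex coverage: the bags together contain {0, 1, 2, 3, 4, 5, 6}, the full vertex set. Edge coverage: each edge of G has both endpoints in at least one bag. Running intersection: for every vertex, the bags containing it form a connected subtree. All three properties hold, so this is a valid tree decomposition of width max|bag| − 1 = 1, and hence tw(G) ≤ 1.

Yes; width 1.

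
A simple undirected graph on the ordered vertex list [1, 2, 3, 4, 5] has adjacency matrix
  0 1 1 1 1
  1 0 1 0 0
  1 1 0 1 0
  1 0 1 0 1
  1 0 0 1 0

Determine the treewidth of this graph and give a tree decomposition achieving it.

The largest bag has 3 vertices, giving width 2; this decomposition certifies tw(G) ≤ 2. For the lower bound, the 3 vertices {1, 2, 3} are pairwise adjacent, and any tree decomposition puts a clique entirely inside one bag — forcing width ≥ 2. Combining the bounds, tw(G) = 2.

Treewidth 2.
One optimal decomposition is:
Bags: B1 = {1, 3, 4}  B2 = {1, 2, 3}  B3 = {1, 4, 5}
Tree: B1–B2, B1–B3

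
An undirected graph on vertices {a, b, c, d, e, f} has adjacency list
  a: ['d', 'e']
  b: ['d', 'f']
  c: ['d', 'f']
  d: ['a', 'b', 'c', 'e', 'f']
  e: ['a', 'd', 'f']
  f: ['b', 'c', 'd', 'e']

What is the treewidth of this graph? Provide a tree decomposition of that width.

Treewidth 2.
Bags: B1 = {d, e, f}  B2 = {a, d, e}  B3 = {b, d, f}  B4 = {c, d, f}
Tree: B1–B2, B1–B3, B1–B4

The largest bag has 3 vertices, giving width 2; this decomposition certifies tw(G) ≤ 2. Conversely, {a, d, e} is a clique of size 3, and the vertices of any clique must share a bag in every tree decomposition; so some bag has ≥ 3 vertices and tw(G) ≥ 2. Combining the bounds, tw(G) = 2.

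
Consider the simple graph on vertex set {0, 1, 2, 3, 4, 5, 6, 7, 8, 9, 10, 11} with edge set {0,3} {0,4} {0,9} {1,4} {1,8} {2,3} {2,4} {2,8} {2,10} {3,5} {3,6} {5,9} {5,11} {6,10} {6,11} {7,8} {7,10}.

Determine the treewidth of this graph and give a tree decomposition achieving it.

Each bag holds 4 vertices, so the decomposition has width 3, which upper-bounds the treewidth. For the lower bound: the 4 vertex sets {5,9,11}, {6}, {3}, {0,2,4,10} are disjoint, each induces a connected subgraph, and every pair is joined by at least one edge of G. Contracting each set to a single vertex therefore yields K_{4} as a minor, and since treewidth is minor-monotone, tw(G) ≥ tw(K_{4}) = 3. The upper and lower bounds meet at 3, so that is the treewidth.

Treewidth 3.
One such decomposition:
Bags: B1 = {5, 6, 9, 11}  B2 = {3, 5, 6, 9}  B3 = {0, 3, 6, 9}  B4 = {0, 3, 6, 10}  B5 = {0, 2, 3, 10}  B6 = {0, 2, 4, 10}  B7 = {2, 4, 7, 10}  B8 = {2, 4, 7, 8}  B9 = {1, 4, 7, 8}
Tree: B1–B2, B2–B3, B3–B4, B4–B5, B5–B6, B6–B7, B7–B8, B8–B9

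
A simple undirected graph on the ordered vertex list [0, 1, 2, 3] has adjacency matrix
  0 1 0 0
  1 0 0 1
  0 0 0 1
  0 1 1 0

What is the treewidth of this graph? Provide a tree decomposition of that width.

Treewidth 1.
Bags: B1 = {0, 1}  B2 = {1, 3}  B3 = {2, 3}
Tree: B1–B2, B2–B3

Every bag has size at most 2, so the width is 2 − 1 = 1 and tw(G) ≤ 1. Any graph with an edge has treewidth ≥ 1, and G has the edge 0–1. Hence tw(G) = 1 exactly.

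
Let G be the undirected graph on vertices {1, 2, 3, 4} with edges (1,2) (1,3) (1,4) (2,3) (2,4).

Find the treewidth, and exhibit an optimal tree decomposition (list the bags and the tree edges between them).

Each bag holds 3 vertices, so the decomposition has width 2, which upper-bounds the treewidth. On the other hand G contains the 3-clique {1, 2, 3}. A clique must lie in a single bag of any decomposition, so no decomposition can have width below 2. The upper and lower bounds meet at 2, so that is the treewidth.

Treewidth 2.
One such decomposition:
Bags: B1 = {1, 2, 3}  B2 = {1, 2, 4}
Tree: B1–B2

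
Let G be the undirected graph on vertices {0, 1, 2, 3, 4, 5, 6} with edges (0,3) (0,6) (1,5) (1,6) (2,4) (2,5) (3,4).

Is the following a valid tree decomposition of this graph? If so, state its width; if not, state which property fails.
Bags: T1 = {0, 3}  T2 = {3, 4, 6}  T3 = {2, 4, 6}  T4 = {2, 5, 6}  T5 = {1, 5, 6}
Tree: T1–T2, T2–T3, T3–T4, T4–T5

A tree decomposition must satisfy three properties: every vertex lies in some bag; for every edge, both endpoints lie together in some bag; and for every vertex, the bags containing it form a connected subtree. Here edge (6,0) lies in no bag, so the decomposition is invalid.

No — edge (6,0) lies in no bag.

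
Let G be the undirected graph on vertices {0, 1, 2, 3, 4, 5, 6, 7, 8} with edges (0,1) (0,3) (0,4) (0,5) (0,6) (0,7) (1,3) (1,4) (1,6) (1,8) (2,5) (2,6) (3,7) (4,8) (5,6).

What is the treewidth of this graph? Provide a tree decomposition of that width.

Treewidth 2.
One optimal decomposition is:
Bags: B1 = {0, 1, 6}  B2 = {0, 5, 6}  B3 = {0, 1, 3}  B4 = {0, 1, 4}  B5 = {0, 3, 7}  B6 = {2, 5, 6}  B7 = {1, 4, 8}
Tree: B1–B2, B1–B3, B3–B4, B3–B5, B2–B6, B4–B7

The largest bag has 3 vertices, giving width 2; this decomposition certifies tw(G) ≤ 2. On the other hand G contains the 3-clique {0, 1, 3}. A clique must lie in a single bag of any decomposition, so no decomposition can have width below 2. Hence tw(G) = 2 exactly.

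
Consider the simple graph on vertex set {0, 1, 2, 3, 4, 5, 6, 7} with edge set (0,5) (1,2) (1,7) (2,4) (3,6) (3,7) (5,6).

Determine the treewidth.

A width-1 tree decomposition is:
Bags: B1 = {0, 5}  B2 = {5, 6}  B3 = {3, 6}  B4 = {3, 7}  B5 = {1, 7}  B6 = {1, 2}  B7 = {2, 4}
Tree: B1–B2, B2–B3, B3–B4, B4–B5, B5–B6, B6–B7
Every bag has size at most 2, so the width is 2 − 1 = 1 and tw(G) ≤ 1. Any graph with an edge has treewidth ≥ 1, and G has the edge 0–5. Hence tw(G) = 1 exactly.

1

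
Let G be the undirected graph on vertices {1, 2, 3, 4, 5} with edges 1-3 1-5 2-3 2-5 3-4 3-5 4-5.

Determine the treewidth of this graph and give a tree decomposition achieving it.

Treewidth 2.
One such decomposition:
Bags: B1 = {3, 4, 5}  B2 = {2, 3, 5}  B3 = {1, 3, 5}
Tree: B1–B2, B2–B3

Each bag holds 3 vertices, so the decomposition has width 2, which upper-bounds the treewidth. Conversely, {1, 3, 5} is a clique of size 3, and the vertices of any clique must share a bag in every tree decomposition; so some bag has ≥ 3 vertices and tw(G) ≥ 2. Therefore the treewidth is 2.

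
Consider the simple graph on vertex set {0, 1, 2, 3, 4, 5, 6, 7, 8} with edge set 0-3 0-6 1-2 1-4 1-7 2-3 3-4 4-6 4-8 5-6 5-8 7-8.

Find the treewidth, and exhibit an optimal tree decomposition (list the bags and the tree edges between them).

Treewidth 3.
One such decomposition:
Bags: B1 = {1, 2, 7, 8}  B2 = {1, 2, 4, 8}  B3 = {2, 3, 4, 8}  B4 = {3, 4, 5, 8}  B5 = {3, 4, 5, 6}  B6 = {0, 3, 5, 6}
Tree: B1–B2, B2–B3, B3–B4, B4–B5, B5–B6

Every bag has size at most 4, so the width is 4 − 1 = 3 and tw(G) ≤ 3. For the lower bound: the 4 vertex sets {1,2,7}, {8}, {4}, {0,3,5,6} are disjoint, each induces a connected subgraph, and every pair is joined by at least one edge of G. Contracting each set to a single vertex therefore yields K_{4} as a minor, and since treewidth is minor-monotone, tw(G) ≥ tw(K_{4}) = 3. Therefore the treewidth is 3.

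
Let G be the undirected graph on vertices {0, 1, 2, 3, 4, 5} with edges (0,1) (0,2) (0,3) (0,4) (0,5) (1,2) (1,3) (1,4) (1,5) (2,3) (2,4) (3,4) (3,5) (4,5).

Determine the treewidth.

4

A width-4 tree decomposition is:
Bags: B1 = {0, 1, 3, 4, 5}  B2 = {0, 1, 2, 3, 4}
Tree: B1–B2
Every bag has size at most 5, so the width is 5 − 1 = 4 and tw(G) ≤ 4. On the other hand G contains the 5-clique {0, 1, 2, 3, 4}. A clique must lie in a single bag of any decomposition, so no decomposition can have width below 4. Hence tw(G) = 4 exactly.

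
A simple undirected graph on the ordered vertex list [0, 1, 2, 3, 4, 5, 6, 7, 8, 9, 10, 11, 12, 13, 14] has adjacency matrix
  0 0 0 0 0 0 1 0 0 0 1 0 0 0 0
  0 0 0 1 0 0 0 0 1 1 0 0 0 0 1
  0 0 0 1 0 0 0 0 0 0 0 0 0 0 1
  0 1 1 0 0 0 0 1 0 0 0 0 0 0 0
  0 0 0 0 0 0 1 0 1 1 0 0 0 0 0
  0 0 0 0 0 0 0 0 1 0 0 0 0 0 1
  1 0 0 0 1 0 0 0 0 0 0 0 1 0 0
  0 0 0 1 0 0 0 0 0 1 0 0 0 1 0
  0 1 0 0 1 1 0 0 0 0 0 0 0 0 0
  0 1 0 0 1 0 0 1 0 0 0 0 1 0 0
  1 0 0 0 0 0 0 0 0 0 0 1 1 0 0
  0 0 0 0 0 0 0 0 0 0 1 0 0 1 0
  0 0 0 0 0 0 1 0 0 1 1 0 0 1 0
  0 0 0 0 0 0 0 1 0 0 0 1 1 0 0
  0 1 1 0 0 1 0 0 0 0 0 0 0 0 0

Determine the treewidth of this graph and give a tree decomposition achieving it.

Treewidth 3.
One such decomposition:
Bags: B1 = {0, 10, 11, 13}  B2 = {0, 10, 12, 13}  B3 = {0, 6, 12, 13}  B4 = {6, 7, 12, 13}  B5 = {6, 7, 9, 12}  B6 = {4, 6, 7, 9}  B7 = {3, 4, 7, 9}  B8 = {1, 3, 4, 9}  B9 = {1, 3, 4, 8}  B10 = {1, 2, 3, 8}  B11 = {1, 2, 8, 14}  B12 = {2, 5, 8, 14}
Tree: B1–B2, B2–B3, B3–B4, B4–B5, B5–B6, B6–B7, B7–B8, B8–B9, B9–B10, B10–B11, B11–B12

The largest bag has 4 vertices, giving width 3; this decomposition certifies tw(G) ≤ 3. For the lower bound: the 4 vertex sets {0,10,11}, {13}, {12}, {4,6,7,9} are disjoint, each induces a connected subgraph, and every pair is joined by at least one edge of G. Contracting each set to a single vertex therefore yields K_{4} as a minor, and since treewidth is minor-monotone, tw(G) ≥ tw(K_{4}) = 3. Hence tw(G) = 3 exactly.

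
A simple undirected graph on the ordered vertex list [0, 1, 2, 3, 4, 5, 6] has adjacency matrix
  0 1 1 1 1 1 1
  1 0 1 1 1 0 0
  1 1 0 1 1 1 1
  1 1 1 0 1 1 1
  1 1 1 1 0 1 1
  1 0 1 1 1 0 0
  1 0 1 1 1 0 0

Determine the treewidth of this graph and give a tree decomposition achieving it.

The largest bag has 5 vertices, giving width 4; this decomposition certifies tw(G) ≤ 4. For the lower bound, the 5 vertices {0, 1, 2, 3, 4} are pairwise adjacent, and any tree decomposition puts a clique entirely inside one bag — forcing width ≥ 4. Therefore the treewidth is 4.

Treewidth 4.
Bags: B1 = {0, 1, 2, 3, 4}  B2 = {0, 2, 3, 4, 5}  B3 = {0, 2, 3, 4, 6}
Tree: B1–B2, B2–B3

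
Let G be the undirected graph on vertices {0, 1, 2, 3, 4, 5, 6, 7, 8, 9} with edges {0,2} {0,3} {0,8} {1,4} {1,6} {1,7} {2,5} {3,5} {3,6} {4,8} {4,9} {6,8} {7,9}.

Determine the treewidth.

2

A width-2 tree decomposition is:
Bags: B1 = {1, 7, 9}  B2 = {1, 4, 9}  B3 = {1, 4, 6}  B4 = {4, 6, 8}  B5 = {3, 6, 8}  B6 = {0, 3, 8}  B7 = {0, 3, 5}  B8 = {0, 2, 5}
Tree: B1–B2, B2–B3, B3–B4, B4–B5, B5–B6, B6–B7, B7–B8
Each bag holds 3 vertices, so the decomposition has width 2, which upper-bounds the treewidth. Since 7–9–4–1–7 is a cycle in G, G is not acyclic. Forests are exactly the graphs of treewidth ≤ 1, so tw(G) ≥ 2. The upper and lower bounds meet at 2, so that is the treewidth.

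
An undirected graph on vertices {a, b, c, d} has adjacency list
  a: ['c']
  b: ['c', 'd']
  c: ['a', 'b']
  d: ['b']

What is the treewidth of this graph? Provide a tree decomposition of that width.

Every bag has size at most 2, so the width is 2 − 1 = 1 and tw(G) ≤ 1. Since G has at least one edge (e.g. b–d), it is not an edgeless graph, so tw(G) ≥ 1. Combining the bounds, tw(G) = 1.

Treewidth 1.
One optimal decomposition is:
Bags: B1 = {b, d}  B2 = {b, c}  B3 = {a, c}
Tree: B1–B2, B2–B3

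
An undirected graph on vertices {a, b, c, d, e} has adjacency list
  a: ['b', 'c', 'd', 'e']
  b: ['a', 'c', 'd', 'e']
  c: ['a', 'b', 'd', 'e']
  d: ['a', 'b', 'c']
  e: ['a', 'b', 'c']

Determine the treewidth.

A width-3 tree decomposition is:
Bags: B1 = {a, b, c, e}  B2 = {a, b, c, d}
Tree: B1–B2
The largest bag has 4 vertices, giving width 3; this decomposition certifies tw(G) ≤ 3. For the lower bound, the 4 vertices {a, b, c, d} are pairwise adjacent, and any tree decomposition puts a clique entirely inside one bag — forcing width ≥ 3. Combining the bounds, tw(G) = 3.

3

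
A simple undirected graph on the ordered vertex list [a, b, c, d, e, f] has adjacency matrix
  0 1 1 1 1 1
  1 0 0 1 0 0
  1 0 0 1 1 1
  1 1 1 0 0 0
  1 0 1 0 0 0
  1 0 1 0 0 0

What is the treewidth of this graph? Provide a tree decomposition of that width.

Treewidth 2.
One optimal decomposition is:
Bags: B1 = {a, c, f}  B2 = {a, c, e}  B3 = {a, c, d}  B4 = {a, b, d}
Tree: B1–B2, B2–B3, B3–B4

Every bag has size at most 3, so the width is 3 − 1 = 2 and tw(G) ≤ 2. Conversely, {a, c, d} is a clique of size 3, and the vertices of any clique must share a bag in every tree decomposition; so some bag has ≥ 3 vertices and tw(G) ≥ 2. Therefore the treewidth is 2.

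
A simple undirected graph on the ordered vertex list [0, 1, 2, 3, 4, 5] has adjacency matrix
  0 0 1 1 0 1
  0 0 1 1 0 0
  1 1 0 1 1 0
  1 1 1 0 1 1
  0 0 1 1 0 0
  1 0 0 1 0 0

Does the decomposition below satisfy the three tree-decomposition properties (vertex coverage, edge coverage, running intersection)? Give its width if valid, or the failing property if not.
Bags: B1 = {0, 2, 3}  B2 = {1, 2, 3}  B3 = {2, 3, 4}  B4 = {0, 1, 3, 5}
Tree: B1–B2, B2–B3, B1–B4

No — bags containing vertex 1 are not connected in the tree.

A tree decomposition must satisfy three properties: every vertex lies in some bag; for every edge, both endpoints lie together in some bag; and for every vertex, the bags containing it form a connected subtree. Here bags containing vertex 1 are not connected in the tree, so the decomposition is invalid.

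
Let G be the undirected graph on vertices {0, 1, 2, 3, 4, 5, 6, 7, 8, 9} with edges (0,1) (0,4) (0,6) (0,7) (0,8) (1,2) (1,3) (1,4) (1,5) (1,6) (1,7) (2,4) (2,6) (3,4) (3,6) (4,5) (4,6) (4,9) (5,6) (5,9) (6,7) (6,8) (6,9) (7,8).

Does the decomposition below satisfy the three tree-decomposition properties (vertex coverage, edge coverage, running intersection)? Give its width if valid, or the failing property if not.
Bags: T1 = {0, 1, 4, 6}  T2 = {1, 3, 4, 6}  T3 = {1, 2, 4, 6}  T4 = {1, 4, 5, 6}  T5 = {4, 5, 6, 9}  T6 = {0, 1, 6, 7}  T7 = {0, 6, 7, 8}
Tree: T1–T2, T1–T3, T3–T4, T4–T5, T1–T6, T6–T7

Every vertex of G appears in some bag (union = {0, 1, 2, 3, 4, 5, 6, 7, 8, 9}); every edge is covered by a bag; and for each vertex v the set of bags containing v is connected in the bag tree. The decomposition is therefore valid. The largest bag has 4 vertices, so the width is 3.

Yes; width 3.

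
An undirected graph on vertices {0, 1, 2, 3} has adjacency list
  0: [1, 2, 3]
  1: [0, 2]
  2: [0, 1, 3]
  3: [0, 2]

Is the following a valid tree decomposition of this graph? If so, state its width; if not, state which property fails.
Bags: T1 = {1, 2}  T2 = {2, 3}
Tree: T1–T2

A tree decomposition must satisfy three properties: every vertex lies in some bag; for every edge, both endpoints lie together in some bag; and for every vertex, the bags containing it form a connected subtree. Here vertex 0 appears in no bag, so the decomposition is invalid.

No — vertex 0 appears in no bag.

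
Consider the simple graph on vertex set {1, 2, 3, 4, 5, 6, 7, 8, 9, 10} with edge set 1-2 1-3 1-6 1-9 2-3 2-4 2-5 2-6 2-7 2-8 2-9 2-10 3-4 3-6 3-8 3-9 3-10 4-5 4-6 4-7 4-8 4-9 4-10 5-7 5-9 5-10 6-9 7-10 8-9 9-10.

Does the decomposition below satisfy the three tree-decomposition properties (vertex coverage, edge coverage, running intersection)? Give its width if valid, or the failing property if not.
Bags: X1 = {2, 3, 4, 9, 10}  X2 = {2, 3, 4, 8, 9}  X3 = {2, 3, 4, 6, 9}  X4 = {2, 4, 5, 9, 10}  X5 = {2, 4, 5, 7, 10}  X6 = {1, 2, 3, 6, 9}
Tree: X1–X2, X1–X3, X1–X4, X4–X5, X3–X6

Every vertex of G appears in some bag (union = {1, 2, 3, 4, 5, 6, 7, 8, 9, 10}); every edge is covered by a bag; and for each vertex v the set of bags containing v is connected in the bag tree. The decomposition is therefore valid. The largest bag has 5 vertices, so the width is 4.

Yes; width 4.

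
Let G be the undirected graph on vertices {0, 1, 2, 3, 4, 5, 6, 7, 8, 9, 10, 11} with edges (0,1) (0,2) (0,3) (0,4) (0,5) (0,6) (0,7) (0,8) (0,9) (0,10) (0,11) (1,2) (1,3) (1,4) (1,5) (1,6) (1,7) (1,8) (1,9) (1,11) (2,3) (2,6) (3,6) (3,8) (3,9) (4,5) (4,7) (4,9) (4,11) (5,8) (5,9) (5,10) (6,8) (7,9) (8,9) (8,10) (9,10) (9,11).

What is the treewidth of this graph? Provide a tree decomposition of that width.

Treewidth 4.
Bags: B1 = {0, 1, 5, 8, 9}  B2 = {0, 1, 3, 8, 9}  B3 = {0, 1, 4, 5, 9}  B4 = {0, 1, 4, 9, 11}  B5 = {0, 1, 3, 6, 8}  B6 = {0, 5, 8, 9, 10}  B7 = {0, 1, 2, 3, 6}  B8 = {0, 1, 4, 7, 9}
Tree: B1–B2, B1–B3, B3–B4, B2–B5, B1–B6, B5–B7, B3–B8

Every bag has size at most 5, so the width is 5 − 1 = 4 and tw(G) ≤ 4. For the lower bound, the 5 vertices {0, 1, 3, 8, 9} are pairwise adjacent, and any tree decomposition puts a clique entirely inside one bag — forcing width ≥ 4. Hence tw(G) = 4 exactly.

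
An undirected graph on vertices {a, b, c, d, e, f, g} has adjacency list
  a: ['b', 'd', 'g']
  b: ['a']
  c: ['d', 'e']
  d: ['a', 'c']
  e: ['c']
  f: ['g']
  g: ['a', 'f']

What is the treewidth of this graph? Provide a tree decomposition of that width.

Each bag holds 2 vertices, so the decomposition has width 1, which upper-bounds the treewidth. G has an edge, so its treewidth is at least 1. Combining the bounds, tw(G) = 1.

Treewidth 1.
One optimal decomposition is:
Bags: B1 = {f, g}  B2 = {a, g}  B3 = {a, d}  B4 = {a, b}  B5 = {c, d}  B6 = {c, e}
Tree: B1–B2, B2–B3, B3–B4, B3–B5, B5–B6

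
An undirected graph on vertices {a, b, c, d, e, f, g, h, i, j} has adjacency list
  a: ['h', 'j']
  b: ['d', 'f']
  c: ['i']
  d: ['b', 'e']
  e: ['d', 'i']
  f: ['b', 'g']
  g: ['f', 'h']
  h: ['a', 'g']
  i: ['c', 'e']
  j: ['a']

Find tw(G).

A width-1 tree decomposition is:
Bags: B1 = {c, i}  B2 = {e, i}  B3 = {d, e}  B4 = {b, d}  B5 = {b, f}  B6 = {f, g}  B7 = {g, h}  B8 = {a, h}  B9 = {a, j}
Tree: B1–B2, B2–B3, B3–B4, B4–B5, B5–B6, B6–B7, B7–B8, B8–B9
The largest bag has 2 vertices, giving width 1; this decomposition certifies tw(G) ≤ 1. Any graph with an edge has treewidth ≥ 1, and G has the edge c–i. The upper and lower bounds meet at 1, so that is the treewidth.

1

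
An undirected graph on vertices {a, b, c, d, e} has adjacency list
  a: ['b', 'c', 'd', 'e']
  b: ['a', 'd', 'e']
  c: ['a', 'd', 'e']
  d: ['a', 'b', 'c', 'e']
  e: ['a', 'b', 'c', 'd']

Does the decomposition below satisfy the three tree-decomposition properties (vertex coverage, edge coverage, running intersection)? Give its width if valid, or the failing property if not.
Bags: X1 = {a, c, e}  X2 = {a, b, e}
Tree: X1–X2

No — vertex d appears in no bag.

A tree decomposition must satisfy three properties: every vertex lies in some bag; for every edge, both endpoints lie together in some bag; and for every vertex, the bags containing it form a connected subtree. Here vertex d appears in no bag, so the decomposition is invalid.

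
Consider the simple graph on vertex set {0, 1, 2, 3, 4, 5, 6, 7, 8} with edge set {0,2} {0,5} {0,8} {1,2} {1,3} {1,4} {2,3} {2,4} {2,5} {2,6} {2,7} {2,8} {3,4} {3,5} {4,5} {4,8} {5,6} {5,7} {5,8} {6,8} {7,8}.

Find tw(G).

3

A width-3 tree decomposition is:
Bags: B1 = {2, 3, 4, 5}  B2 = {2, 4, 5, 8}  B3 = {2, 5, 7, 8}  B4 = {0, 2, 5, 8}  B5 = {1, 2, 3, 4}  B6 = {2, 5, 6, 8}
Tree: B1–B2, B2–B3, B2–B4, B1–B5, B3–B6
Each bag holds 4 vertices, so the decomposition has width 3, which upper-bounds the treewidth. For the lower bound, the 4 vertices {1, 2, 3, 4} are pairwise adjacent, and any tree decomposition puts a clique entirely inside one bag — forcing width ≥ 3. Combining the bounds, tw(G) = 3.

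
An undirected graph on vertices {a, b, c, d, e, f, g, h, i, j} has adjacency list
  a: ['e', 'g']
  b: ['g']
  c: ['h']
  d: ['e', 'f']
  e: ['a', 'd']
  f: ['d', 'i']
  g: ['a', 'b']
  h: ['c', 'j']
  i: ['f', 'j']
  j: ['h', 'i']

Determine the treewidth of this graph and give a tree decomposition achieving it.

The largest bag has 2 vertices, giving width 1; this decomposition certifies tw(G) ≤ 1. Since G has at least one edge (e.g. c–h), it is not an edgeless graph, so tw(G) ≥ 1. The upper and lower bounds meet at 1, so that is the treewidth.

Treewidth 1.
One optimal decomposition is:
Bags: B1 = {c, h}  B2 = {h, j}  B3 = {i, j}  B4 = {f, i}  B5 = {d, f}  B6 = {d, e}  B7 = {a, e}  B8 = {a, g}  B9 = {b, g}
Tree: B1–B2, B2–B3, B3–B4, B4–B5, B5–B6, B6–B7, B7–B8, B8–B9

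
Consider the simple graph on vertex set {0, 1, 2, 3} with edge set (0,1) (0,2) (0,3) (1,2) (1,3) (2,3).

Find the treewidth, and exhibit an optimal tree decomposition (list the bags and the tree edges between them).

A single bag containing all 4 vertices is trivially a valid decomposition of width 3. Conversely, {0, 1, 2, 3} is a clique of size 4, and the vertices of any clique must share a bag in every tree decomposition; so some bag has ≥ 4 vertices and tw(G) ≥ 3. Hence tw(G) = 3 exactly.

Treewidth 3.
One such decomposition:
Bags: B1 = {0, 1, 2, 3}
Tree: (single bag)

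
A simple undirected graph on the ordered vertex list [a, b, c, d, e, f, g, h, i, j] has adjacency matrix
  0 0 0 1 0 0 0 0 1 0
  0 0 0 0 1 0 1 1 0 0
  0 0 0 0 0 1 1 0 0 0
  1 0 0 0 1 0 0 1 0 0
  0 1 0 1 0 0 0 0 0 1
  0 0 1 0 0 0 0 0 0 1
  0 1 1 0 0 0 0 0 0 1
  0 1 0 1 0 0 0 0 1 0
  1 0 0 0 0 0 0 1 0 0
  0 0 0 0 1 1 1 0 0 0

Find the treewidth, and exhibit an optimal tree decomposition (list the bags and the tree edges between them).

The largest bag has 3 vertices, giving width 2; this decomposition certifies tw(G) ≤ 2. Since f–c–g–j–f is a cycle in G, G is not acyclic. Forests are exactly the graphs of treewidth ≤ 1, so tw(G) ≥ 2. Combining the bounds, tw(G) = 2.

Treewidth 2.
One such decomposition:
Bags: B1 = {c, f, j}  B2 = {c, g, j}  B3 = {e, g, j}  B4 = {b, e, g}  B5 = {b, d, e}  B6 = {b, d, h}  B7 = {a, d, h}  B8 = {a, h, i}
Tree: B1–B2, B2–B3, B3–B4, B4–B5, B5–B6, B6–B7, B7–B8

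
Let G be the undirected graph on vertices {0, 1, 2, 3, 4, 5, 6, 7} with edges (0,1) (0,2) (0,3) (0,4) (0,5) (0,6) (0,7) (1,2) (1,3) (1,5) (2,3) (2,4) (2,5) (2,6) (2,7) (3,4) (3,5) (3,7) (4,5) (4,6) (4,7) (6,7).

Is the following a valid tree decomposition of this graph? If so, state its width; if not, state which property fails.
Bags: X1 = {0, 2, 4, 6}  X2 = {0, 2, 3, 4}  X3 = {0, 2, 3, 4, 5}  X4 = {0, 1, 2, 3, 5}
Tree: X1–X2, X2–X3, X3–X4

No — vertex 7 appears in no bag.

A tree decomposition must satisfy three properties: every vertex lies in some bag; for every edge, both endpoints lie together in some bag; and for every vertex, the bags containing it form a connected subtree. Here vertex 7 appears in no bag, so the decomposition is invalid.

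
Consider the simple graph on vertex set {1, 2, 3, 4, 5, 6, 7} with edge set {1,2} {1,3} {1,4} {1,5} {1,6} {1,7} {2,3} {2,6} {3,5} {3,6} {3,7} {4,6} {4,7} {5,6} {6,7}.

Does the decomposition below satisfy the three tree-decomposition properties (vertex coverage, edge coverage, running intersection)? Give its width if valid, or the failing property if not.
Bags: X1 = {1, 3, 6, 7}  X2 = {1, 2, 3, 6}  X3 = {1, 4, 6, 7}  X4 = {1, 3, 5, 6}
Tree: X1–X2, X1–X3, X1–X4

Yes; width 3.

Checking the three conditions: (i) the bags cover all of {1, 2, 3, 4, 5, 6, 7}; (ii) for each edge, some bag contains both endpoints; (iii) the bags containing any fixed vertex form a subtree. All hold, so the decomposition is valid with width 4 − 1 = 3.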